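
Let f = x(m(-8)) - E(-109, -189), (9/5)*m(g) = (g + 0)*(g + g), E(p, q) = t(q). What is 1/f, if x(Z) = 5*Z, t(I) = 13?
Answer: 9/3083 ≈ 0.0029192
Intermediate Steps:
E(p, q) = 13
m(g) = 10*g²/9 (m(g) = 5*((g + 0)*(g + g))/9 = 5*(g*(2*g))/9 = 5*(2*g²)/9 = 10*g²/9)
f = 3083/9 (f = 5*((10/9)*(-8)²) - 1*13 = 5*((10/9)*64) - 13 = 5*(640/9) - 13 = 3200/9 - 13 = 3083/9 ≈ 342.56)
1/f = 1/(3083/9) = 9/3083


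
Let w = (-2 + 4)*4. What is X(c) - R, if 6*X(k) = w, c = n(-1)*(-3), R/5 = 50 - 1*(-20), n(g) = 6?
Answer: -1046/3 ≈ -348.67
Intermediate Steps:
R = 350 (R = 5*(50 - 1*(-20)) = 5*(50 + 20) = 5*70 = 350)
c = -18 (c = 6*(-3) = -18)
w = 8 (w = 2*4 = 8)
X(k) = 4/3 (X(k) = (⅙)*8 = 4/3)
X(c) - R = 4/3 - 1*350 = 4/3 - 350 = -1046/3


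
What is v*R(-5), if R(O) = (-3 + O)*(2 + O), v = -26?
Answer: -624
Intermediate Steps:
v*R(-5) = -26*(-6 + (-5)² - 1*(-5)) = -26*(-6 + 25 + 5) = -26*24 = -624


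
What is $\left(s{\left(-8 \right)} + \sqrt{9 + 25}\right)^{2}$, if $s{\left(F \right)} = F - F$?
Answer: $34$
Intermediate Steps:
$s{\left(F \right)} = 0$
$\left(s{\left(-8 \right)} + \sqrt{9 + 25}\right)^{2} = \left(0 + \sqrt{9 + 25}\right)^{2} = \left(0 + \sqrt{34}\right)^{2} = \left(\sqrt{34}\right)^{2} = 34$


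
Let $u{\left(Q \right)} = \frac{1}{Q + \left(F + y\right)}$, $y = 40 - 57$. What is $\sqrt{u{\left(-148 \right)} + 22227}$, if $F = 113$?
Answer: $\frac{\sqrt{15025439}}{26} \approx 149.09$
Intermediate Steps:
$y = -17$ ($y = 40 - 57 = -17$)
$u{\left(Q \right)} = \frac{1}{96 + Q}$ ($u{\left(Q \right)} = \frac{1}{Q + \left(113 - 17\right)} = \frac{1}{Q + 96} = \frac{1}{96 + Q}$)
$\sqrt{u{\left(-148 \right)} + 22227} = \sqrt{\frac{1}{96 - 148} + 22227} = \sqrt{\frac{1}{-52} + 22227} = \sqrt{- \frac{1}{52} + 22227} = \sqrt{\frac{1155803}{52}} = \frac{\sqrt{15025439}}{26}$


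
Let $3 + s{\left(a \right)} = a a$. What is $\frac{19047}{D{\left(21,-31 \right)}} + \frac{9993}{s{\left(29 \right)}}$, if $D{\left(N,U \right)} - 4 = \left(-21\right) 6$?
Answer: $- \frac{3685560}{25559} \approx -144.2$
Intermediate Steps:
$D{\left(N,U \right)} = -122$ ($D{\left(N,U \right)} = 4 - 126 = -122$)
$s{\left(a \right)} = -3 + a^{2}$ ($s{\left(a \right)} = -3 + a a = -3 + a^{2}$)
$\frac{19047}{D{\left(21,-31 \right)}} + \frac{9993}{s{\left(29 \right)}} = \frac{19047}{-122} + \frac{9993}{-3 + 29^{2}} = 19047 \left(- \frac{1}{122}\right) + \frac{9993}{-3 + 841} = - \frac{19047}{122} + \frac{9993}{838} = - \frac{3685560}{25559}$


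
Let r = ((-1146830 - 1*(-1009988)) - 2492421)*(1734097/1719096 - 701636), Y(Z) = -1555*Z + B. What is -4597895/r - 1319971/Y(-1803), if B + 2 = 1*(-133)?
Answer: -1395374664666856690750769/2963666645061062514698670 ≈ -0.47083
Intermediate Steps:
B = -135 (B = -2 + 1*(-133) = -2 - 133 = -135)
Y(Z) = -135 - 1555*Z (Y(Z) = -1555*Z - 135 = -135 - 1555*Z)
r = 1057119647394913739/573032 (r = ((-1146830 + 1009988) - 2492421)*(1734097*(1/1719096) - 701636) = (-136842 - 2492421)*(1734097/1719096 - 701636) = -2629263*(-1206177906959/1719096) = 1057119647394913739/573032 ≈ 1.8448e+12)
-4597895/r - 1319971/Y(-1803) = -4597895/1057119647394913739/573032 - 1319971/(-135 - 1555*(-1803)) = -4597895*573032/1057119647394913739 - 1319971/(-135 + 2803665) = -2634740967640/1057119647394913739 - 1319971/2803530 = -1395374664666856690750769/2963666645061062514698670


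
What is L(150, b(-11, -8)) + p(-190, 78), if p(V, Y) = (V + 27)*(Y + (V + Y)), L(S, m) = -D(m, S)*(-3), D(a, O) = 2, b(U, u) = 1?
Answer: 5548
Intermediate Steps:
L(S, m) = 6 (L(S, m) = -1*2*(-3) = -2*(-3) = 6)
p(V, Y) = (27 + V)*(V + 2*Y)
L(150, b(-11, -8)) + p(-190, 78) = 6 + ((-190)² + 27*(-190) + 54*78 + 2*(-190)*78) = 6 + (36100 - 5130 + 4212 - 29640) = 6 + 5542 = 5548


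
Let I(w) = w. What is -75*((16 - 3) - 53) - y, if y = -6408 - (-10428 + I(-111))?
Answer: -1131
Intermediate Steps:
y = 4131 (y = -6408 - (-10428 - 111) = -6408 - 1*(-10539) = -6408 + 10539 = 4131)
-75*((16 - 3) - 53) - y = -75*((16 - 3) - 53) - 1*4131 = -75*(13 - 53) - 4131 = -75*(-40) - 4131 = 3000 - 4131 = -1131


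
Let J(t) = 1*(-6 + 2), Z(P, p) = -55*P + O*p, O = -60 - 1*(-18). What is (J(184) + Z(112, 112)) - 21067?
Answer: -31935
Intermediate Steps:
O = -42 (O = -60 + 18 = -42)
Z(P, p) = -55*P - 42*p
J(t) = -4 (J(t) = 1*(-4) = -4)
(J(184) + Z(112, 112)) - 21067 = (-4 + (-55*112 - 42*112)) - 21067 = (-4 + (-6160 - 4704)) - 21067 = (-4 - 10864) - 21067 = -10868 - 21067 = -31935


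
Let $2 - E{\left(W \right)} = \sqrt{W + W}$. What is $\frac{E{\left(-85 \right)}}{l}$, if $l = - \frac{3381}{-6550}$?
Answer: $\frac{13100}{3381} - \frac{6550 i \sqrt{170}}{3381} \approx 3.8746 - 25.259 i$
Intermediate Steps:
$l = \frac{3381}{6550}$ ($l = \left(-3381\right) \left(- \frac{1}{6550}\right) = \frac{3381}{6550} \approx 0.51618$)
$E{\left(W \right)} = 2 - \sqrt{2} \sqrt{W}$ ($E{\left(W \right)} = 2 - \sqrt{W + W} = 2 - \sqrt{2 W} = 2 - \sqrt{2} \sqrt{W}$)
$\frac{E{\left(-85 \right)}}{l} = \frac{2 - \sqrt{2} \sqrt{-85}}{\frac{3381}{6550}} = \left(2 - \sqrt{2} i \sqrt{85}\right) \frac{6550}{3381} = \left(2 - i \sqrt{170}\right) \frac{6550}{3381} = \frac{13100}{3381} - \frac{6550 i \sqrt{170}}{3381}$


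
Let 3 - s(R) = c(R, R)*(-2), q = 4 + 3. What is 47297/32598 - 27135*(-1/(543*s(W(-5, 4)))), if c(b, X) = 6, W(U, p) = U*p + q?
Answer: 28217351/5900238 ≈ 4.7824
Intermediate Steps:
q = 7
W(U, p) = 7 + U*p (W(U, p) = U*p + 7 = 7 + U*p)
s(R) = 15 (s(R) = 3 - 6*(-2) = 3 - 1*(-12) = 3 + 12 = 15)
47297/32598 - 27135*(-1/(543*s(W(-5, 4)))) = 47297/32598 - 27135/(15*(-543)) = 47297*(1/32598) - 27135/(-8145) = 47297/32598 - 27135*(-1/8145) = 47297/32598 + 603/181 = 28217351/5900238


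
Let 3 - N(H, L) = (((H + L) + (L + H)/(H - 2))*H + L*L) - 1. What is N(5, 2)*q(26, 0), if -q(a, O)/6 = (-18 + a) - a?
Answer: -5040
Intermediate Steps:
q(a, O) = 108 (q(a, O) = -6*((-18 + a) - a) = -6*(-18) = 108)
N(H, L) = 4 - L² - H*(H + L + (H + L)/(-2 + H)) (N(H, L) = 3 - ((((H + L) + (L + H)/(H - 2))*H + L*L) - 1) = 3 - ((((H + L) + (H + L)/(-2 + H))*H + L²) - 1) = 3 - (((H + L + (H + L)/(-2 + H))*H + L²) - 1) = 3 - ((H*(H + L + (H + L)/(-2 + H)) + L²) - 1) = 3 - ((L² + H*(H + L + (H + L)/(-2 + H))) - 1) = 3 - (-1 + L² + H*(H + L + (H + L)/(-2 + H))) = 3 + (1 - L² - H*(H + L + (H + L)/(-2 + H))) = 4 - L² - H*(H + L + (H + L)/(-2 + H)))
N(5, 2)*q(26, 0) = ((-8 + 5² - 1*5³ + 2*2² + 4*5 + 5*2 - 1*5*2² - 1*2*5²)/(-2 + 5))*108 = ((-8 + 25 - 1*125 + 2*4 + 20 + 10 - 1*5*4 - 1*2*25)/3)*108 = ((-8 + 25 - 125 + 8 + 20 + 10 - 20 - 50)/3)*108 = ((⅓)*(-140))*108 = -140/3*108 = -5040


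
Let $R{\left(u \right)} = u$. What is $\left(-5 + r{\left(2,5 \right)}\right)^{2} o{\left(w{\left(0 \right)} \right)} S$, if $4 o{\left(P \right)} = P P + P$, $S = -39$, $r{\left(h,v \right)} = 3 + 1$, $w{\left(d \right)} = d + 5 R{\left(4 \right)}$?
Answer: $-4095$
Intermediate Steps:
$w{\left(d \right)} = 20 + d$ ($w{\left(d \right)} = d + 5 \cdot 4 = d + 20 = 20 + d$)
$r{\left(h,v \right)} = 4$
$o{\left(P \right)} = \frac{P}{4} + \frac{P^{2}}{4}$ ($o{\left(P \right)} = \frac{P P + P}{4} = \frac{P^{2} + P}{4} = \frac{P + P^{2}}{4} = \frac{P}{4} + \frac{P^{2}}{4}$)
$\left(-5 + r{\left(2,5 \right)}\right)^{2} o{\left(w{\left(0 \right)} \right)} S = \left(-5 + 4\right)^{2} \frac{\left(20 + 0\right) \left(1 + \left(20 + 0\right)\right)}{4} \left(-39\right) = \left(-1\right)^{2} \cdot \frac{1}{4} \cdot 20 \left(1 + 20\right) \left(-39\right) = 1 \cdot \frac{1}{4} \cdot 20 \cdot 21 \left(-39\right) = 1 \cdot 105 \left(-39\right) = 105 \left(-39\right) = -4095$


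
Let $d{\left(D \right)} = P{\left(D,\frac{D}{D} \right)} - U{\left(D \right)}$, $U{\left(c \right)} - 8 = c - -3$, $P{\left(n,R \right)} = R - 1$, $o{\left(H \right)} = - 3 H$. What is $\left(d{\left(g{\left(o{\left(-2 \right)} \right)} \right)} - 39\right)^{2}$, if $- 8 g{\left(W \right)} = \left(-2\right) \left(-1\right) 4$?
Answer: $2401$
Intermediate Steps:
$P{\left(n,R \right)} = -1 + R$
$g{\left(W \right)} = -1$ ($g{\left(W \right)} = - \frac{\left(-2\right) \left(-1\right) 4}{8} = - \frac{2 \cdot 4}{8} = \left(- \frac{1}{8}\right) 8 = -1$)
$U{\left(c \right)} = 11 + c$ ($U{\left(c \right)} = 8 + \left(c - -3\right) = 8 + \left(c + 3\right) = 8 + \left(3 + c\right) = 11 + c$)
$d{\left(D \right)} = -11 - D$ ($d{\left(D \right)} = \left(-1 + \frac{D}{D}\right) - \left(11 + D\right) = \left(-1 + 1\right) - \left(11 + D\right) = 0 - \left(11 + D\right) = -11 - D$)
$\left(d{\left(g{\left(o{\left(-2 \right)} \right)} \right)} - 39\right)^{2} = \left(\left(-11 - -1\right) - 39\right)^{2} = \left(\left(-11 + 1\right) - 39\right)^{2} = \left(-10 - 39\right)^{2} = \left(-49\right)^{2} = 2401$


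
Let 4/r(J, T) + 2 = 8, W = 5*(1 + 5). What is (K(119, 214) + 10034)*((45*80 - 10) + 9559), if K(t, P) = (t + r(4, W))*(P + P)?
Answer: 805393782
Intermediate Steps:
W = 30 (W = 5*6 = 30)
r(J, T) = ⅔ (r(J, T) = 4/(-2 + 8) = 4/6 = 4*(⅙) = ⅔)
K(t, P) = 2*P*(⅔ + t) (K(t, P) = (t + ⅔)*(P + P) = (⅔ + t)*(2*P) = 2*P*(⅔ + t))
(K(119, 214) + 10034)*((45*80 - 10) + 9559) = ((⅔)*214*(2 + 3*119) + 10034)*((45*80 - 10) + 9559) = ((⅔)*214*(2 + 357) + 10034)*((3600 - 10) + 9559) = ((⅔)*214*359 + 10034)*(3590 + 9559) = (153652/3 + 10034)*13149 = (183754/3)*13149 = 805393782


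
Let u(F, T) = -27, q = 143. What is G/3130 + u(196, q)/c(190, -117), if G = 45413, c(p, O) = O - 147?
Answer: 2012257/137720 ≈ 14.611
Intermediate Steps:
c(p, O) = -147 + O
G/3130 + u(196, q)/c(190, -117) = 45413/3130 - 27/(-147 - 117) = 45413*(1/3130) - 27/(-264) = 45413/3130 - 27*(-1/264) = 45413/3130 + 9/88 = 2012257/137720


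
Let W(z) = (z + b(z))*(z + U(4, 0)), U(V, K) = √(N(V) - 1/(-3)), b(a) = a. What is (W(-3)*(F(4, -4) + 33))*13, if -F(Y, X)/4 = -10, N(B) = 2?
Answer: 17082 - 1898*√21 ≈ 8384.3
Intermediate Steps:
F(Y, X) = 40 (F(Y, X) = -4*(-10) = 40)
U(V, K) = √21/3 (U(V, K) = √(2 - 1/(-3)) = √(2 - 1*(-⅓)) = √(2 + ⅓) = √(7/3) = √21/3)
W(z) = 2*z*(z + √21/3) (W(z) = (z + z)*(z + √21/3) = (2*z)*(z + √21/3) = 2*z*(z + √21/3))
(W(-3)*(F(4, -4) + 33))*13 = (((⅔)*(-3)*(√21 + 3*(-3)))*(40 + 33))*13 = (((⅔)*(-3)*(√21 - 9))*73)*13 = (((⅔)*(-3)*(-9 + √21))*73)*13 = ((18 - 2*√21)*73)*13 = (1314 - 146*√21)*13 = 17082 - 1898*√21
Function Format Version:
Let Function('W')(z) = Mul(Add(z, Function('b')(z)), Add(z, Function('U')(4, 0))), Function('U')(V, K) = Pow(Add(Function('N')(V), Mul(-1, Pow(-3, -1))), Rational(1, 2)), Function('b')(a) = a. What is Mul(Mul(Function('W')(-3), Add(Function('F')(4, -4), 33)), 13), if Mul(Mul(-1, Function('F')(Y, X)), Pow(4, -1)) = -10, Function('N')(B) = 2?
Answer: Add(17082, Mul(-1898, Pow(21, Rational(1, 2)))) ≈ 8384.3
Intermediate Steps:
Function('F')(Y, X) = 40 (Function('F')(Y, X) = Mul(-4, -10) = 40)
Function('U')(V, K) = Mul(Rational(1, 3), Pow(21, Rational(1, 2))) (Function('U')(V, K) = Pow(Add(2, Mul(-1, Pow(-3, -1))), Rational(1, 2)) = Pow(Add(2, Mul(-1, Rational(-1, 3))), Rational(1, 2)) = Pow(Add(2, Rational(1, 3)), Rational(1, 2)) = Pow(Rational(7, 3), Rational(1, 2)) = Mul(Rational(1, 3), Pow(21, Rational(1, 2))))
Function('W')(z) = Mul(2, z, Add(z, Mul(Rational(1, 3), Pow(21, Rational(1, 2))))) (Function('W')(z) = Mul(Add(z, z), Add(z, Mul(Rational(1, 3), Pow(21, Rational(1, 2))))) = Mul(Mul(2, z), Add(z, Mul(Rational(1, 3), Pow(21, Rational(1, 2))))) = Mul(2, z, Add(z, Mul(Rational(1, 3), Pow(21, Rational(1, 2))))))
Mul(Mul(Function('W')(-3), Add(Function('F')(4, -4), 33)), 13) = Mul(Mul(Mul(Rational(2, 3), -3, Add(Pow(21, Rational(1, 2)), Mul(3, -3))), Add(40, 33)), 13) = Mul(Mul(Mul(Rational(2, 3), -3, Add(Pow(21, Rational(1, 2)), -9)), 73), 13) = Mul(Mul(Mul(Rational(2, 3), -3, Add(-9, Pow(21, Rational(1, 2)))), 73), 13) = Mul(Mul(Add(18, Mul(-2, Pow(21, Rational(1, 2)))), 73), 13) = Mul(Add(1314, Mul(-146, Pow(21, Rational(1, 2)))), 13) = Add(17082, Mul(-1898, Pow(21, Rational(1, 2))))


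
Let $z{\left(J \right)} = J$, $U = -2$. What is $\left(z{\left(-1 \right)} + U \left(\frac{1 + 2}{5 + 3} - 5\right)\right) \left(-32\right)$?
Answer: $-264$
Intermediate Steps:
$\left(z{\left(-1 \right)} + U \left(\frac{1 + 2}{5 + 3} - 5\right)\right) \left(-32\right) = \left(-1 - 2 \left(\frac{1 + 2}{5 + 3} - 5\right)\right) \left(-32\right) = \left(-1 - 2 \left(\frac{3}{8} - 5\right)\right) \left(-32\right) = \left(-1 - - \frac{37}{4}\right) \left(-32\right) = \left(-1 + \frac{37}{4}\right) \left(-32\right) = \frac{33}{4} \left(-32\right) = -264$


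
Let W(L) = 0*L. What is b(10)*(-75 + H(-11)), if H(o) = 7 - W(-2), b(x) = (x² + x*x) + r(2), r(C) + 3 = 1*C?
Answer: -13532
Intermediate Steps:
r(C) = -3 + C (r(C) = -3 + 1*C = -3 + C)
b(x) = -1 + 2*x² (b(x) = (x² + x*x) + (-3 + 2) = (x² + x²) - 1 = 2*x² - 1 = -1 + 2*x²)
W(L) = 0
H(o) = 7 (H(o) = 7 - 1*0 = 7 + 0 = 7)
b(10)*(-75 + H(-11)) = (-1 + 2*10²)*(-75 + 7) = (-1 + 2*100)*(-68) = (-1 + 200)*(-68) = 199*(-68) = -13532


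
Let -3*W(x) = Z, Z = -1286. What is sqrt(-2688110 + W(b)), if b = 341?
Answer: 2*I*sqrt(6047283)/3 ≈ 1639.4*I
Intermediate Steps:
W(x) = 1286/3 (W(x) = -1/3*(-1286) = 1286/3)
sqrt(-2688110 + W(b)) = sqrt(-2688110 + 1286/3) = sqrt(-8063044/3) = 2*I*sqrt(6047283)/3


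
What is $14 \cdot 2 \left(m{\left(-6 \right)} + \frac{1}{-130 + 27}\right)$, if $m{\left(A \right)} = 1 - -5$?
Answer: $\frac{17276}{103} \approx 167.73$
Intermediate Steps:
$m{\left(A \right)} = 6$ ($m{\left(A \right)} = 1 + 5 = 6$)
$14 \cdot 2 \left(m{\left(-6 \right)} + \frac{1}{-130 + 27}\right) = 14 \cdot 2 \left(6 + \frac{1}{-130 + 27}\right) = 28 \left(6 + \frac{1}{-103}\right) = 28 \left(6 - \frac{1}{103}\right) = 28 \cdot \frac{617}{103} = \frac{17276}{103}$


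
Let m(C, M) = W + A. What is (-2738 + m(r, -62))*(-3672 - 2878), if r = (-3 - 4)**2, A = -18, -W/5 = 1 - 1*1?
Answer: 18051800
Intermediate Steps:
W = 0 (W = -5*(1 - 1*1) = -5*(1 - 1) = -5*0 = 0)
r = 49 (r = (-7)**2 = 49)
m(C, M) = -18 (m(C, M) = 0 - 18 = -18)
(-2738 + m(r, -62))*(-3672 - 2878) = (-2738 - 18)*(-3672 - 2878) = -2756*(-6550) = 18051800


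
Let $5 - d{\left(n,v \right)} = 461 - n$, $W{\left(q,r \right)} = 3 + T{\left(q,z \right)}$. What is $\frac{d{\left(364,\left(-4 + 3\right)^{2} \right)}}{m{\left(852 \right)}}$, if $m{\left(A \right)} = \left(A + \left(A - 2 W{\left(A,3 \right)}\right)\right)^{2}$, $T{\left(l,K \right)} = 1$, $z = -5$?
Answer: $- \frac{23}{719104} \approx -3.1984 \cdot 10^{-5}$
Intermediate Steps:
$W{\left(q,r \right)} = 4$ ($W{\left(q,r \right)} = 3 + 1 = 4$)
$d{\left(n,v \right)} = -456 + n$ ($d{\left(n,v \right)} = 5 - \left(461 - n\right) = 5 + \left(-461 + n\right) = -456 + n$)
$m{\left(A \right)} = \left(-8 + 2 A\right)^{2}$ ($m{\left(A \right)} = \left(A + \left(A - 8\right)\right)^{2} = \left(A + \left(-8 + A\right)\right)^{2} = \left(-8 + 2 A\right)^{2}$)
$\frac{d{\left(364,\left(-4 + 3\right)^{2} \right)}}{m{\left(852 \right)}} = \frac{-456 + 364}{4 \left(-4 + 852\right)^{2}} = - \frac{92}{4 \cdot 848^{2}} = - \frac{92}{4 \cdot 719104} = - \frac{92}{2876416} = \left(-92\right) \frac{1}{2876416} = - \frac{23}{719104}$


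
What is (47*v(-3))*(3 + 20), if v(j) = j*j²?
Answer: -29187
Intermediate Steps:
v(j) = j³
(47*v(-3))*(3 + 20) = (47*(-3)³)*(3 + 20) = (47*(-27))*23 = -1269*23 = -29187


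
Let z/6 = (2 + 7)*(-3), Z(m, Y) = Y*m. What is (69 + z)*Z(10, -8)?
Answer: 7440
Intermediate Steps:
z = -162 (z = 6*((2 + 7)*(-3)) = 6*(9*(-3)) = 6*(-27) = -162)
(69 + z)*Z(10, -8) = (69 - 162)*(-8*10) = -93*(-80) = 7440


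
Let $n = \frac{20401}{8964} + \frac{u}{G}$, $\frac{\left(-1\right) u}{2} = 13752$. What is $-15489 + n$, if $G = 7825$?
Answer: $- \frac{1086536481731}{70143300} \approx -15490.0$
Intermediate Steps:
$u = -27504$ ($u = \left(-2\right) 13752 = -27504$)
$n = - \frac{86908031}{70143300}$ ($n = \frac{20401}{8964} - \frac{27504}{7825} = - \frac{86908031}{70143300} \approx -1.239$)
$-15489 + n = -15489 - \frac{86908031}{70143300} = - \frac{1086536481731}{70143300}$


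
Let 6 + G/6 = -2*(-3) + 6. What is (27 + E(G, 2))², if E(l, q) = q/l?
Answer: 237169/324 ≈ 732.00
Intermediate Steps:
G = 36 (G = -36 + 6*(-2*(-3) + 6) = -36 + 6*(6 + 6) = -36 + 6*12 = -36 + 72 = 36)
(27 + E(G, 2))² = (27 + 2/36)² = (27 + 2*(1/36))² = (27 + 1/18)² = (487/18)² = 237169/324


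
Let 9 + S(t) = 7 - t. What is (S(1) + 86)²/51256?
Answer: 6889/51256 ≈ 0.13440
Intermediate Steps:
S(t) = -2 - t (S(t) = -9 + (7 - t) = -2 - t)
(S(1) + 86)²/51256 = ((-2 - 1*1) + 86)²/51256 = ((-2 - 1) + 86)²*(1/51256) = (-3 + 86)²*(1/51256) = 83²*(1/51256) = 6889*(1/51256) = 6889/51256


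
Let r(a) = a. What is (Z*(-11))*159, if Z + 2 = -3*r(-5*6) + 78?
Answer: -290334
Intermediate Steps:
Z = 166 (Z = -2 + (-(-15)*6 + 78) = -2 + (-3*(-30) + 78) = -2 + (90 + 78) = -2 + 168 = 166)
(Z*(-11))*159 = (166*(-11))*159 = -1826*159 = -290334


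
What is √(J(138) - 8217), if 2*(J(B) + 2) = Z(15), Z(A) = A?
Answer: I*√32846/2 ≈ 90.617*I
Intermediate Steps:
J(B) = 11/2 (J(B) = -2 + (½)*15 = -2 + 15/2 = 11/2)
√(J(138) - 8217) = √(11/2 - 8217) = √(-16423/2) = I*√32846/2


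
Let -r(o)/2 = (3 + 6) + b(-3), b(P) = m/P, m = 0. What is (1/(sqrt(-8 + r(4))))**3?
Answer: I*sqrt(26)/676 ≈ 0.0075429*I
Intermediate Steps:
b(P) = 0 (b(P) = 0/P = 0)
r(o) = -18 (r(o) = -2*((3 + 6) + 0) = -2*(9 + 0) = -2*9 = -18)
(1/(sqrt(-8 + r(4))))**3 = (1/(sqrt(-8 - 18)))**3 = (1/(sqrt(-26)))**3 = (1/(I*sqrt(26)))**3 = (-I*sqrt(26)/26)**3 = I*sqrt(26)/676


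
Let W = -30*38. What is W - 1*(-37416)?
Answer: 36276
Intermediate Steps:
W = -1140
W - 1*(-37416) = -1140 - 1*(-37416) = -1140 + 37416 = 36276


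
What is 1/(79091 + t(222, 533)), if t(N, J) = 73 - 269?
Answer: 1/78895 ≈ 1.2675e-5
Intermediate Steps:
t(N, J) = -196
1/(79091 + t(222, 533)) = 1/(79091 - 196) = 1/78895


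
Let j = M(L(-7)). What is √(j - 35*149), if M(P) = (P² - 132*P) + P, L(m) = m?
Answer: I*√4249 ≈ 65.184*I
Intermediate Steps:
M(P) = P² - 131*P
j = 966 (j = -7*(-131 - 7) = -7*(-138) = 966)
√(j - 35*149) = √(966 - 35*149) = √(966 - 5215) = √(-4249) = I*√4249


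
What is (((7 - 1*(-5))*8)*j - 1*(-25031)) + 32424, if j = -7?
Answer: 56783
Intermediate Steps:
(((7 - 1*(-5))*8)*j - 1*(-25031)) + 32424 = (((7 - 1*(-5))*8)*(-7) - 1*(-25031)) + 32424 = (((7 + 5)*8)*(-7) + 25031) + 32424 = ((12*8)*(-7) + 25031) + 32424 = (96*(-7) + 25031) + 32424 = (-672 + 25031) + 32424 = 24359 + 32424 = 56783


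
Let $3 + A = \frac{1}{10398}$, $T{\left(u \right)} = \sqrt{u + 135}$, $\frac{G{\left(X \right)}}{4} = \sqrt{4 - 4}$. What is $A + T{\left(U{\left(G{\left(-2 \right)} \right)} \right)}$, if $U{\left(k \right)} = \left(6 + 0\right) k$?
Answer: $- \frac{31193}{10398} + 3 \sqrt{15} \approx 8.619$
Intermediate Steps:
$G{\left(X \right)} = 0$ ($G{\left(X \right)} = 4 \sqrt{4 - 4} = 4 \sqrt{0} = 4 \cdot 0 = 0$)
$U{\left(k \right)} = 6 k$
$T{\left(u \right)} = \sqrt{135 + u}$
$A = - \frac{31193}{10398}$ ($A = -3 + \frac{1}{10398} = - \frac{31193}{10398} \approx -2.9999$)
$A + T{\left(U{\left(G{\left(-2 \right)} \right)} \right)} = - \frac{31193}{10398} + \sqrt{135 + 6 \cdot 0} = - \frac{31193}{10398} + \sqrt{135 + 0} = - \frac{31193}{10398} + \sqrt{135} = - \frac{31193}{10398} + 3 \sqrt{15}$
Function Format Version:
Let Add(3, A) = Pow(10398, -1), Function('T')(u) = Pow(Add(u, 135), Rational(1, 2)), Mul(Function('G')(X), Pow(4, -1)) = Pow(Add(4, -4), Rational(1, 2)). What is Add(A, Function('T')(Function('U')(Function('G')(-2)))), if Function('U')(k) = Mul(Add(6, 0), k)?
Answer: Add(Rational(-31193, 10398), Mul(3, Pow(15, Rational(1, 2)))) ≈ 8.6190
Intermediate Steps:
Function('G')(X) = 0 (Function('G')(X) = Mul(4, Pow(Add(4, -4), Rational(1, 2))) = Mul(4, Pow(0, Rational(1, 2))) = Mul(4, 0) = 0)
Function('U')(k) = Mul(6, k)
Function('T')(u) = Pow(Add(135, u), Rational(1, 2))
A = Rational(-31193, 10398) (A = Add(-3, Pow(10398, -1)) = Add(-3, Rational(1, 10398)) = Rational(-31193, 10398) ≈ -2.9999)
Add(A, Function('T')(Function('U')(Function('G')(-2)))) = Add(Rational(-31193, 10398), Pow(Add(135, Mul(6, 0)), Rational(1, 2))) = Add(Rational(-31193, 10398), Pow(Add(135, 0), Rational(1, 2))) = Add(Rational(-31193, 10398), Pow(135, Rational(1, 2))) = Add(Rational(-31193, 10398), Mul(3, Pow(15, Rational(1, 2))))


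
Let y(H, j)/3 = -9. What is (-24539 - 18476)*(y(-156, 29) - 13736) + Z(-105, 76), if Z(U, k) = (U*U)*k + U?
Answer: 592853240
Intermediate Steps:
y(H, j) = -27 (y(H, j) = 3*(-9) = -27)
Z(U, k) = U + k*U² (Z(U, k) = U²*k + U = k*U² + U = U + k*U²)
(-24539 - 18476)*(y(-156, 29) - 13736) + Z(-105, 76) = (-24539 - 18476)*(-27 - 13736) - 105*(1 - 105*76) = -43015*(-13763) - 105*(1 - 7980) = 592015445 - 105*(-7979) = 592015445 + 837795 = 592853240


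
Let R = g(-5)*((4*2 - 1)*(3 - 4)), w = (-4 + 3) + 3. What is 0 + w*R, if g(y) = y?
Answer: 70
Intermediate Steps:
w = 2 (w = -1 + 3 = 2)
R = 35 (R = -5*(4*2 - 1)*(3 - 4) = -5*(8 - 1)*(-1) = -35*(-1) = -5*(-7) = 35)
0 + w*R = 0 + 2*35 = 0 + 70 = 70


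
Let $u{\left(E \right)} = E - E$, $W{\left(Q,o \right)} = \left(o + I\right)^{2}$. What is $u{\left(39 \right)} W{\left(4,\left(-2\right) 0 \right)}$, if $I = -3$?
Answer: $0$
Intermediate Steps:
$W{\left(Q,o \right)} = \left(-3 + o\right)^{2}$ ($W{\left(Q,o \right)} = \left(o - 3\right)^{2} = \left(-3 + o\right)^{2}$)
$u{\left(E \right)} = 0$
$u{\left(39 \right)} W{\left(4,\left(-2\right) 0 \right)} = 0 \left(-3 - 0\right)^{2} = 0 \left(-3 + 0\right)^{2} = 0 \left(-3\right)^{2} = 0 \cdot 9 = 0$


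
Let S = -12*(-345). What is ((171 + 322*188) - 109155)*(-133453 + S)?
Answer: 6264956224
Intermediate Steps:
S = 4140
((171 + 322*188) - 109155)*(-133453 + S) = ((171 + 322*188) - 109155)*(-133453 + 4140) = ((171 + 60536) - 109155)*(-129313) = (60707 - 109155)*(-129313) = -48448*(-129313) = 6264956224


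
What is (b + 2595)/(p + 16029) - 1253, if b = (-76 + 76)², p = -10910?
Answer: -6411512/5119 ≈ -1252.5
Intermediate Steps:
b = 0 (b = 0² = 0)
(b + 2595)/(p + 16029) - 1253 = (0 + 2595)/(-10910 + 16029) - 1253 = 2595/5119 - 1253 = -6411512/5119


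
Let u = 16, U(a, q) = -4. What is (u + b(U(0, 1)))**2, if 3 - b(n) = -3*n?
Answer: 49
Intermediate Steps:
b(n) = 3 + 3*n (b(n) = 3 - (-3)*n = 3 + 3*n)
(u + b(U(0, 1)))**2 = (16 + (3 + 3*(-4)))**2 = (16 + (3 - 12))**2 = (16 - 9)**2 = 7**2 = 49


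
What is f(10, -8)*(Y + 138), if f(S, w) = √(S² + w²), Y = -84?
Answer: 108*√41 ≈ 691.54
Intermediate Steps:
f(10, -8)*(Y + 138) = √(10² + (-8)²)*(-84 + 138) = √(100 + 64)*54 = √164*54 = (2*√41)*54 = 108*√41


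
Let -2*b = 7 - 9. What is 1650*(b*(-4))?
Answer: -6600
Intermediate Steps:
b = 1 (b = -(7 - 9)/2 = -½*(-2) = 1)
1650*(b*(-4)) = 1650*(1*(-4)) = 1650*(-4) = -6600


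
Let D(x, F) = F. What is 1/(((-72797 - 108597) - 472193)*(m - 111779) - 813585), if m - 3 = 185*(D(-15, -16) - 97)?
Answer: 1/86717763162 ≈ 1.1532e-11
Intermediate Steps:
m = -20902 (m = 3 + 185*(-16 - 97) = 3 + 185*(-113) = 3 - 20905 = -20902)
1/(((-72797 - 108597) - 472193)*(m - 111779) - 813585) = 1/(((-72797 - 108597) - 472193)*(-20902 - 111779) - 813585) = 1/((-181394 - 472193)*(-132681) - 813585) = 1/(-653587*(-132681) - 813585) = 1/(86718576747 - 813585) = 1/86717763162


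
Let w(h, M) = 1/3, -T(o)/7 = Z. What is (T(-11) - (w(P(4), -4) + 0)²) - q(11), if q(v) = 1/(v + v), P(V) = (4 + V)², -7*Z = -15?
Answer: -3001/198 ≈ -15.157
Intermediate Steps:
Z = 15/7 (Z = -⅐*(-15) = 15/7 ≈ 2.1429)
T(o) = -15 (T(o) = -7*15/7 = -15)
w(h, M) = ⅓
q(v) = 1/(2*v)
(T(-11) - (w(P(4), -4) + 0)²) - q(11) = (-15 - (⅓ + 0)²) - 1/(2*11) = (-15 - (⅓)²) - 1/(2*11) = (-15 - 1*⅑) - 1*1/22 = (-15 - ⅑) - 1/22 = -136/9 - 1/22 = -3001/198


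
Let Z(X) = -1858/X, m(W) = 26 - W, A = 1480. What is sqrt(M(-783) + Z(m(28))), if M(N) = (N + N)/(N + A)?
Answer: sqrt(450225059)/697 ≈ 30.443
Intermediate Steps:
M(N) = 2*N/(1480 + N) (M(N) = (N + N)/(N + 1480) = (2*N)/(1480 + N) = 2*N/(1480 + N))
sqrt(M(-783) + Z(m(28))) = sqrt(2*(-783)/(1480 - 783) - 1858/(26 - 1*28)) = sqrt(2*(-783)/697 - 1858/(26 - 28)) = sqrt(2*(-783)*(1/697) - 1858/(-2)) = sqrt(-1566/697 - 1858*(-1/2)) = sqrt(-1566/697 + 929) = sqrt(645947/697) = sqrt(450225059)/697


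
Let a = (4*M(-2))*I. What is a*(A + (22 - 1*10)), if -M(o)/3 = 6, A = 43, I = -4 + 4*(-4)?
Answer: 79200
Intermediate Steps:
I = -20 (I = -4 - 16 = -20)
M(o) = -18 (M(o) = -3*6 = -18)
a = 1440 (a = (4*(-18))*(-20) = -72*(-20) = 1440)
a*(A + (22 - 1*10)) = 1440*(43 + (22 - 1*10)) = 1440*(43 + (22 - 10)) = 1440*(43 + 12) = 1440*55 = 79200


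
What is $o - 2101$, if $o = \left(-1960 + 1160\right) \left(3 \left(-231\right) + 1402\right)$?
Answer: $-569301$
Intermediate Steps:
$o = -567200$ ($o = - 800 \left(-693 + 1402\right) = \left(-800\right) 709 = -567200$)
$o - 2101 = -567200 - 2101 = -569301$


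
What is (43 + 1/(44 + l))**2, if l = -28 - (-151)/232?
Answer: 27669328281/14922769 ≈ 1854.2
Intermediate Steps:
l = -6345/232 (l = -28 - (-151)/232 = -28 - 1*(-151/232) = -28 + 151/232 = -6345/232 ≈ -27.349)
(43 + 1/(44 + l))**2 = (43 + 1/(44 - 6345/232))**2 = (43 + 1/(3863/232))**2 = (43 + 232/3863)**2 = (166341/3863)**2 = 27669328281/14922769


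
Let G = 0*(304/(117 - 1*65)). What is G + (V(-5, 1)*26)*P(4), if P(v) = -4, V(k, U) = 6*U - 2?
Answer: -416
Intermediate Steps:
V(k, U) = -2 + 6*U
G = 0 (G = 0*(304/(117 - 65)) = 0*(304/52) = 0*(304*(1/52)) = 0*(76/13) = 0)
G + (V(-5, 1)*26)*P(4) = 0 + ((-2 + 6*1)*26)*(-4) = 0 + ((-2 + 6)*26)*(-4) = 0 + (4*26)*(-4) = 0 + 104*(-4) = 0 - 416 = -416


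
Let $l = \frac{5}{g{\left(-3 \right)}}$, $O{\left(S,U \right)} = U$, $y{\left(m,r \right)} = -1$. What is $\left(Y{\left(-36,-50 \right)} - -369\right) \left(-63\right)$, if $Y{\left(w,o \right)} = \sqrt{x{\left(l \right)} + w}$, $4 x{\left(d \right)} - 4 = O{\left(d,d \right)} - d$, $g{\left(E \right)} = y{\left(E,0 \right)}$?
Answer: $-23247 - 63 i \sqrt{35} \approx -23247.0 - 372.71 i$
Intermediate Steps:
$g{\left(E \right)} = -1$
$l = -5$ ($l = \frac{5}{-1} = 5 \left(-1\right) = -5$)
$x{\left(d \right)} = 1$ ($x{\left(d \right)} = 1 + \frac{d - d}{4} = 1 + \frac{1}{4} \cdot 0 = 1 + 0 = 1$)
$Y{\left(w,o \right)} = \sqrt{1 + w}$
$\left(Y{\left(-36,-50 \right)} - -369\right) \left(-63\right) = \left(\sqrt{1 - 36} - -369\right) \left(-63\right) = \left(\sqrt{-35} + 369\right) \left(-63\right) = \left(i \sqrt{35} + 369\right) \left(-63\right) = \left(369 + i \sqrt{35}\right) \left(-63\right) = -23247 - 63 i \sqrt{35}$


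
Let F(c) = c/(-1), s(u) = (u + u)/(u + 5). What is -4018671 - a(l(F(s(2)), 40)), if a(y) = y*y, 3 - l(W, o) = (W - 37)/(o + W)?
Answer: -306127472377/76176 ≈ -4.0187e+6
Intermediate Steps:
s(u) = 2*u/(5 + u) (s(u) = (2*u)/(5 + u) = 2*u/(5 + u))
F(c) = -c (F(c) = c*(-1) = -c)
l(W, o) = 3 - (-37 + W)/(W + o) (l(W, o) = 3 - (W - 37)/(o + W) = 3 - (-37 + W)/(W + o))
a(y) = y²
-4018671 - a(l(F(s(2)), 40)) = -4018671 - ((37 + 2*(-2*2/(5 + 2)) + 3*40)/(-2*2/(5 + 2) + 40))² = -4018671 - ((37 + 2*(-2*2/7) + 120)/(-2*2/7 + 40))² = -4018671 - ((37 + 2*(-1*4/7) + 120)/(-1*4/7 + 40))² = -4018671 - ((37 + 2*(-4/7) + 120)/(-4/7 + 40))² = -4018671 - ((37 - 8/7 + 120)/(276/7))² = -4018671 - ((7/276)*(1091/7))² = -4018671 - (1091/276)² = -4018671 - 1*1190281/76176 = -4018671 - 1190281/76176 = -306127472377/76176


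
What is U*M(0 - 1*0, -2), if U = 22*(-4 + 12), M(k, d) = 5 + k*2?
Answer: 880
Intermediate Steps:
M(k, d) = 5 + 2*k
U = 176 (U = 22*8 = 176)
U*M(0 - 1*0, -2) = 176*(5 + 2*(0 - 1*0)) = 176*(5 + 2*(0 + 0)) = 176*(5 + 2*0) = 176*(5 + 0) = 176*5 = 880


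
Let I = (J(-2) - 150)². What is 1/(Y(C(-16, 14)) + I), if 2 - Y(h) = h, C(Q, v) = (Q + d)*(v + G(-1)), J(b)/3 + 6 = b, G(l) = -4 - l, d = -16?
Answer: 1/30630 ≈ 3.2648e-5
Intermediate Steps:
J(b) = -18 + 3*b
C(Q, v) = (-16 + Q)*(-3 + v) (C(Q, v) = (Q - 16)*(v + (-4 - 1*(-1))) = (-16 + Q)*(v + (-4 + 1)) = (-16 + Q)*(v - 3) = (-16 + Q)*(-3 + v))
I = 30276 (I = ((-18 + 3*(-2)) - 150)² = ((-18 - 6) - 150)² = (-24 - 150)² = (-174)² = 30276)
Y(h) = 2 - h
1/(Y(C(-16, 14)) + I) = 1/((2 - (48 - 16*14 - 3*(-16) - 16*14)) + 30276) = 1/((2 - (48 - 224 + 48 - 224)) + 30276) = 1/((2 - 1*(-352)) + 30276) = 1/((2 + 352) + 30276) = 1/(354 + 30276) = 1/30630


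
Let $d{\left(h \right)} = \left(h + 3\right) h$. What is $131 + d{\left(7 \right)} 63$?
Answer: $4541$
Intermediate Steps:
$d{\left(h \right)} = h \left(3 + h\right)$ ($d{\left(h \right)} = \left(3 + h\right) h = h \left(3 + h\right)$)
$131 + d{\left(7 \right)} 63 = 131 + 7 \left(3 + 7\right) 63 = 131 + 7 \cdot 10 \cdot 63 = 131 + 70 \cdot 63 = 131 + 4410 = 4541$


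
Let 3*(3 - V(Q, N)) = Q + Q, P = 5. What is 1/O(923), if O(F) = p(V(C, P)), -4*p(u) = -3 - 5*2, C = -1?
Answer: 4/13 ≈ 0.30769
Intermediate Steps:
V(Q, N) = 3 - 2*Q/3 (V(Q, N) = 3 - (Q + Q)/3 = 3 - 2*Q/3)
p(u) = 13/4 (p(u) = -(-3 - 5*2)/4 = -(-3 - 10)/4 = -1/4*(-13) = 13/4)
O(F) = 13/4
1/O(923) = 1/(13/4) = 4/13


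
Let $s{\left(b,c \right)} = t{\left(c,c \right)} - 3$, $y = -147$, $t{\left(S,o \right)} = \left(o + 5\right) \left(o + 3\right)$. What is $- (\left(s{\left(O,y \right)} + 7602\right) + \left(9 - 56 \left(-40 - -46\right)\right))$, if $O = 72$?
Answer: $-27720$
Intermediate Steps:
$t{\left(S,o \right)} = \left(3 + o\right) \left(5 + o\right)$ ($t{\left(S,o \right)} = \left(5 + o\right) \left(3 + o\right) = \left(3 + o\right) \left(5 + o\right)$)
$s{\left(b,c \right)} = 12 + c^{2} + 8 c$ ($s{\left(b,c \right)} = \left(15 + c^{2} + 8 c\right) - 3 = 12 + c^{2} + 8 c$)
$- (\left(s{\left(O,y \right)} + 7602\right) + \left(9 - 56 \left(-40 - -46\right)\right)) = - (\left(\left(12 + \left(-147\right)^{2} + 8 \left(-147\right)\right) + 7602\right) + \left(9 - 56 \left(-40 - -46\right)\right)) = - (\left(\left(12 + 21609 - 1176\right) + 7602\right) + \left(9 - 56 \left(-40 + 46\right)\right)) = - (\left(20445 + 7602\right) + \left(9 - 336\right)) = - (28047 + \left(9 - 336\right)) = - (28047 - 327) = \left(-1\right) 27720 = -27720$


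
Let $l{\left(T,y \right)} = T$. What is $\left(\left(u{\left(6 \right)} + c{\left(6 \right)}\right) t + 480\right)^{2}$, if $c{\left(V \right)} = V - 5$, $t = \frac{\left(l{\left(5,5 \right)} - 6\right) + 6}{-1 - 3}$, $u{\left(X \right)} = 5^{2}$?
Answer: $\frac{801025}{4} \approx 2.0026 \cdot 10^{5}$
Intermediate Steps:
$u{\left(X \right)} = 25$
$t = - \frac{5}{4}$ ($t = \frac{\left(5 - 6\right) + 6}{-1 - 3} = \frac{\left(5 - 6\right) + 6}{-4} = \left(-1 + 6\right) \left(- \frac{1}{4}\right) = 5 \left(- \frac{1}{4}\right) = - \frac{5}{4} \approx -1.25$)
$c{\left(V \right)} = -5 + V$
$\left(\left(u{\left(6 \right)} + c{\left(6 \right)}\right) t + 480\right)^{2} = \left(\left(25 + \left(-5 + 6\right)\right) \left(- \frac{5}{4}\right) + 480\right)^{2} = \left(\left(25 + 1\right) \left(- \frac{5}{4}\right) + 480\right)^{2} = \left(26 \left(- \frac{5}{4}\right) + 480\right)^{2} = \left(- \frac{65}{2} + 480\right)^{2} = \left(\frac{895}{2}\right)^{2} = \frac{801025}{4}$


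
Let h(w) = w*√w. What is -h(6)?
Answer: -6*√6 ≈ -14.697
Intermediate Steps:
h(w) = w^(3/2)
-h(6) = -6^(3/2) = -6*√6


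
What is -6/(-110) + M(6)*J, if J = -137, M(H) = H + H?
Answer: -90417/55 ≈ -1643.9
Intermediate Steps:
M(H) = 2*H
-6/(-110) + M(6)*J = -6/(-110) + (2*6)*(-137) = -6*(-1/110) + 12*(-137) = 3/55 - 1644 = -90417/55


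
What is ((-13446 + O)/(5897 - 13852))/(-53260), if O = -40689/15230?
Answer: -204823269/6452696659000 ≈ -3.1742e-5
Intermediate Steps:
O = -40689/15230 (O = -40689*1/15230 = -40689/15230 ≈ -2.6716)
((-13446 + O)/(5897 - 13852))/(-53260) = ((-13446 - 40689/15230)/(5897 - 13852))/(-53260) = -204823269/15230/(-7955)*(-1/53260) = -204823269/15230*(-1/7955)*(-1/53260) = (204823269/121154650)*(-1/53260) = -204823269/6452696659000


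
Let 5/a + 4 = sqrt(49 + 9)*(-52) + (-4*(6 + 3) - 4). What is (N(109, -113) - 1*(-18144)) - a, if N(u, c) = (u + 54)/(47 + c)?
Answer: 2575879403/141988 + 65*sqrt(58)/38724 ≈ 18142.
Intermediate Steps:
N(u, c) = (54 + u)/(47 + c)
a = 5/(-44 - 52*sqrt(58)) (a = 5/(-4 + (sqrt(49 + 9)*(-52) + (-4*(6 + 3) - 4))) = 5/(-4 + (sqrt(58)*(-52) + (-4*9 - 4))) = 5/(-4 + (-52*sqrt(58) + (-36 - 4))) = 5/(-4 + (-52*sqrt(58) - 40)) = 5/(-4 + (-40 - 52*sqrt(58))) = 5/(-44 - 52*sqrt(58)) ≈ -0.011363)
(N(109, -113) - 1*(-18144)) - a = ((54 + 109)/(47 - 113) - 1*(-18144)) - (55/38724 - 65*sqrt(58)/38724) = (163/(-66) + 18144) + (-55/38724 + 65*sqrt(58)/38724) = (-1/66*163 + 18144) + (-55/38724 + 65*sqrt(58)/38724) = (-163/66 + 18144) + (-55/38724 + 65*sqrt(58)/38724) = 1197341/66 + (-55/38724 + 65*sqrt(58)/38724) = 2575879403/141988 + 65*sqrt(58)/38724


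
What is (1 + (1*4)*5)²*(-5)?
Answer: -2205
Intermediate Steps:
(1 + (1*4)*5)²*(-5) = (1 + 4*5)²*(-5) = (1 + 20)²*(-5) = 21²*(-5) = 441*(-5) = -2205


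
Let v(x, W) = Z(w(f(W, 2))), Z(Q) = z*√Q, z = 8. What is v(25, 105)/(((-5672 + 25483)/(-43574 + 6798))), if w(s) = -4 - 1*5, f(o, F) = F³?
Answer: -882624*I/19811 ≈ -44.552*I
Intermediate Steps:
w(s) = -9 (w(s) = -4 - 5 = -9)
Z(Q) = 8*√Q
v(x, W) = 24*I (v(x, W) = 8*√(-9) = 8*(3*I) = 24*I)
v(25, 105)/(((-5672 + 25483)/(-43574 + 6798))) = (24*I)/(((-5672 + 25483)/(-43574 + 6798))) = (24*I)/((19811/(-36776))) = (24*I)/((19811*(-1/36776))) = (24*I)/(-19811/36776) = (24*I)*(-36776/19811) = -882624*I/19811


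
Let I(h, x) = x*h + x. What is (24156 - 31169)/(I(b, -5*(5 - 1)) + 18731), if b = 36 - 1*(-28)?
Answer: -7013/17431 ≈ -0.40233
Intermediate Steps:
b = 64 (b = 36 + 28 = 64)
I(h, x) = x + h*x (I(h, x) = h*x + x = x + h*x)
(24156 - 31169)/(I(b, -5*(5 - 1)) + 18731) = (24156 - 31169)/((-5*(5 - 1))*(1 + 64) + 18731) = -7013/(-5*4*65 + 18731) = -7013/(-20*65 + 18731) = -7013/(-1300 + 18731) = -7013/17431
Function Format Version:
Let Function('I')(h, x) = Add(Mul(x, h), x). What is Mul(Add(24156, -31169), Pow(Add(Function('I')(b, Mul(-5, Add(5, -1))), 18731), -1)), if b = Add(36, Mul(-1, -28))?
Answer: Rational(-7013, 17431) ≈ -0.40233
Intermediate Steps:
b = 64 (b = Add(36, 28) = 64)
Function('I')(h, x) = Add(x, Mul(h, x)) (Function('I')(h, x) = Add(Mul(h, x), x) = Add(x, Mul(h, x)))
Mul(Add(24156, -31169), Pow(Add(Function('I')(b, Mul(-5, Add(5, -1))), 18731), -1)) = Mul(Add(24156, -31169), Pow(Add(Mul(Mul(-5, Add(5, -1)), Add(1, 64)), 18731), -1)) = Mul(-7013, Pow(Add(Mul(Mul(-5, 4), 65), 18731), -1)) = Mul(-7013, Pow(Add(Mul(-20, 65), 18731), -1)) = Mul(-7013, Pow(Add(-1300, 18731), -1)) = Mul(-7013, Pow(17431, -1)) = Mul(-7013, Rational(1, 17431)) = Rational(-7013, 17431)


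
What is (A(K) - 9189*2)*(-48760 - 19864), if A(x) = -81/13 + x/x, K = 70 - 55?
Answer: 16399900768/13 ≈ 1.2615e+9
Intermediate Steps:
K = 15
A(x) = -68/13 (A(x) = -81*1/13 + 1 = -81/13 + 1 = -68/13)
(A(K) - 9189*2)*(-48760 - 19864) = (-68/13 - 9189*2)*(-48760 - 19864) = (-68/13 - 18378)*(-68624) = -238982/13*(-68624) = 16399900768/13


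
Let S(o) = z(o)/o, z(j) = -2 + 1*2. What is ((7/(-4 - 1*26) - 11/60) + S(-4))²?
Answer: 25/144 ≈ 0.17361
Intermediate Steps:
z(j) = 0 (z(j) = -2 + 2 = 0)
S(o) = 0 (S(o) = 0/o = 0)
((7/(-4 - 1*26) - 11/60) + S(-4))² = ((7/(-4 - 1*26) - 11/60) + 0)² = ((7/(-4 - 26) - 11*1/60) + 0)² = ((7/(-30) - 11/60) + 0)² = ((7*(-1/30) - 11/60) + 0)² = ((-7/30 - 11/60) + 0)² = (-5/12 + 0)² = (-5/12)² = 25/144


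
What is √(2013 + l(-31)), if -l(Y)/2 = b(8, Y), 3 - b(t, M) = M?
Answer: √1945 ≈ 44.102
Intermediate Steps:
b(t, M) = 3 - M
l(Y) = -6 + 2*Y (l(Y) = -2*(3 - Y) = -6 + 2*Y)
√(2013 + l(-31)) = √(2013 + (-6 + 2*(-31))) = √(2013 + (-6 - 62)) = √(2013 - 68) = √1945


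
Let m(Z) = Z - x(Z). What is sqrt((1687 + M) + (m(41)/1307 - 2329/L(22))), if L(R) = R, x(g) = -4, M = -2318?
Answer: I*sqrt(609204873398)/28754 ≈ 27.145*I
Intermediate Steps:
m(Z) = 4 + Z (m(Z) = Z - 1*(-4) = Z + 4 = 4 + Z)
sqrt((1687 + M) + (m(41)/1307 - 2329/L(22))) = sqrt((1687 - 2318) + ((4 + 41)/1307 - 2329/22)) = sqrt(-631 + (45*(1/1307) - 2329*1/22)) = sqrt(-631 + (45/1307 - 2329/22)) = sqrt(-631 - 3043013/28754) = sqrt(-21186787/28754) = I*sqrt(609204873398)/28754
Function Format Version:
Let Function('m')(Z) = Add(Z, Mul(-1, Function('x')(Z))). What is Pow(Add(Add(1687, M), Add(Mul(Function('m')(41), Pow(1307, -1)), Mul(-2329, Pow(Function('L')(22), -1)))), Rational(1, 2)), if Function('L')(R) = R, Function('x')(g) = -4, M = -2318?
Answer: Mul(Rational(1, 28754), I, Pow(609204873398, Rational(1, 2))) ≈ Mul(27.145, I)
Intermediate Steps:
Function('m')(Z) = Add(4, Z) (Function('m')(Z) = Add(Z, Mul(-1, -4)) = Add(Z, 4) = Add(4, Z))
Pow(Add(Add(1687, M), Add(Mul(Function('m')(41), Pow(1307, -1)), Mul(-2329, Pow(Function('L')(22), -1)))), Rational(1, 2)) = Pow(Add(Add(1687, -2318), Add(Mul(Add(4, 41), Pow(1307, -1)), Mul(-2329, Pow(22, -1)))), Rational(1, 2)) = Pow(Add(-631, Add(Mul(45, Rational(1, 1307)), Mul(-2329, Rational(1, 22)))), Rational(1, 2)) = Pow(Add(-631, Add(Rational(45, 1307), Rational(-2329, 22))), Rational(1, 2)) = Pow(Add(-631, Rational(-3043013, 28754)), Rational(1, 2)) = Pow(Rational(-21186787, 28754), Rational(1, 2)) = Mul(Rational(1, 28754), I, Pow(609204873398, Rational(1, 2)))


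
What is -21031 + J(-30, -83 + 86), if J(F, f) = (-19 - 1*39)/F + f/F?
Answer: -126175/6 ≈ -21029.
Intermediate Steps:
J(F, f) = -58/F + f/F (J(F, f) = (-19 - 39)/F + f/F = -58/F + f/F)
-21031 + J(-30, -83 + 86) = -21031 + (-58 + (-83 + 86))/(-30) = -21031 - (-58 + 3)/30 = -21031 - 1/30*(-55) = -21031 + 11/6 = -126175/6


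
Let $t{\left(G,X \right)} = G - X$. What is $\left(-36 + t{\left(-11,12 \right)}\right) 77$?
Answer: $-4543$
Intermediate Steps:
$\left(-36 + t{\left(-11,12 \right)}\right) 77 = \left(-36 - 23\right) 77 = \left(-59\right) 77 = -4543$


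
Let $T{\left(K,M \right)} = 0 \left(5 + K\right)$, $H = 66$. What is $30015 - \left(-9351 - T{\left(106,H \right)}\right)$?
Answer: $39366$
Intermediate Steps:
$T{\left(K,M \right)} = 0$
$30015 - \left(-9351 - T{\left(106,H \right)}\right) = 30015 + \left(\left(16399 + 0\right) - 7048\right) = 30015 + \left(16399 - 7048\right) = 30015 + 9351 = 39366$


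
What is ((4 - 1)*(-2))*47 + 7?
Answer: -275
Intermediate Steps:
((4 - 1)*(-2))*47 + 7 = (3*(-2))*47 + 7 = -6*47 + 7 = -282 + 7 = -275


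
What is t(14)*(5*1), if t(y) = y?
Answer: 70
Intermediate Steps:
t(14)*(5*1) = 14*(5*1) = 14*5 = 70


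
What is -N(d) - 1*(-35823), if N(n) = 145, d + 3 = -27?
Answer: 35678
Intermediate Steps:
d = -30 (d = -3 - 27 = -30)
-N(d) - 1*(-35823) = -1*145 - 1*(-35823) = -145 + 35823 = 35678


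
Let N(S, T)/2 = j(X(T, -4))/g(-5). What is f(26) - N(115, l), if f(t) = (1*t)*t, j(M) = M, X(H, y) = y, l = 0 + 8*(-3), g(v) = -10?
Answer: 3376/5 ≈ 675.20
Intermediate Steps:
l = -24 (l = 0 - 24 = -24)
N(S, T) = ⅘ (N(S, T) = 2*(-4/(-10)) = 2*(-4*(-⅒)) = 2*(⅖) = ⅘)
f(t) = t² (f(t) = t*t = t²)
f(26) - N(115, l) = 26² - 1*⅘ = 676 - ⅘ = 3376/5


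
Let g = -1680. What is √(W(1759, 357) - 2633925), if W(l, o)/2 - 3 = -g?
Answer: I*√2630559 ≈ 1621.9*I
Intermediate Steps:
W(l, o) = 3366 (W(l, o) = 6 + 2*(-1*(-1680)) = 6 + 2*1680 = 6 + 3360 = 3366)
√(W(1759, 357) - 2633925) = √(3366 - 2633925) = √(-2630559) = I*√2630559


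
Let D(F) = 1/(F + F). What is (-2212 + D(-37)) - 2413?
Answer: -342251/74 ≈ -4625.0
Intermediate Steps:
D(F) = 1/(2*F)
(-2212 + D(-37)) - 2413 = (-2212 + (½)/(-37)) - 2413 = (-2212 + (½)*(-1/37)) - 2413 = (-2212 - 1/74) - 2413 = -163689/74 - 2413 = -342251/74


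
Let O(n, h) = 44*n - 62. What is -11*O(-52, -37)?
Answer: 25850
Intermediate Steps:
O(n, h) = -62 + 44*n
-11*O(-52, -37) = -11*(-62 + 44*(-52)) = -11*(-62 - 2288) = -11*(-2350) = 25850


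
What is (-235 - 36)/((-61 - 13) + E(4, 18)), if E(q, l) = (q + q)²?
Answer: 271/10 ≈ 27.100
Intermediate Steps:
E(q, l) = 4*q² (E(q, l) = (2*q)² = 4*q²)
(-235 - 36)/((-61 - 13) + E(4, 18)) = (-235 - 36)/((-61 - 13) + 4*4²) = -271/(-74 + 4*16) = -271/(-74 + 64) = -271/(-10) = -271*(-⅒) = 271/10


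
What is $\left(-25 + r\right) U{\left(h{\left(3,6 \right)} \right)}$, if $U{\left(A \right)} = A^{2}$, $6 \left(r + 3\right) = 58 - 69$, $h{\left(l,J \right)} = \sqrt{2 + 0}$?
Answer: $- \frac{179}{3} \approx -59.667$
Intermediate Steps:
$h{\left(l,J \right)} = \sqrt{2}$
$r = - \frac{29}{6}$ ($r = -3 + \frac{58 - 69}{6} = -3 + \frac{1}{6} \left(-11\right) = -3 - \frac{11}{6} = - \frac{29}{6} \approx -4.8333$)
$\left(-25 + r\right) U{\left(h{\left(3,6 \right)} \right)} = \left(-25 - \frac{29}{6}\right) \left(\sqrt{2}\right)^{2} = \left(- \frac{179}{6}\right) 2 = - \frac{179}{3}$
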